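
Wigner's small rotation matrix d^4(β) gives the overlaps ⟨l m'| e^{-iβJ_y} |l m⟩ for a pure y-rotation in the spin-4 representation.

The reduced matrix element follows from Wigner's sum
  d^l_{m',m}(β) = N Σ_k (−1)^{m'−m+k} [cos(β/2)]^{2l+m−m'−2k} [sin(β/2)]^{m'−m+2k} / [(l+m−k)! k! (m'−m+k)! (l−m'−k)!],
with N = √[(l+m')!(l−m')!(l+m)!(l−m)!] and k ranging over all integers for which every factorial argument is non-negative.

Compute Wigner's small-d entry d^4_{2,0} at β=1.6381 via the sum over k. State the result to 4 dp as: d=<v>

d^4_{2,0}(β=1.6381) via Wigner's sum:
With c≡cos(β/2)=0.682915 and s≡sin(β/2)=0.730497, N=[720·2·24·24]^{1/2}=910.735966
Admissible k: 0..2 (factorial args all ≥0)
  k=0: (−1)^2·910.7360/(96)·0.6829^6·0.7305^2 = +0.513524
  k=1: (−1)^3·910.7360/(36)·0.6829^4·0.7305^4 = -1.566868
  k=2: (−1)^4·910.7360/(96)·0.6829^2·0.7305^6 = +0.672306
d^4_{2,0}(1.6381) = +0.513524 -1.566868 +0.672306 = -0.381038

d=-0.3810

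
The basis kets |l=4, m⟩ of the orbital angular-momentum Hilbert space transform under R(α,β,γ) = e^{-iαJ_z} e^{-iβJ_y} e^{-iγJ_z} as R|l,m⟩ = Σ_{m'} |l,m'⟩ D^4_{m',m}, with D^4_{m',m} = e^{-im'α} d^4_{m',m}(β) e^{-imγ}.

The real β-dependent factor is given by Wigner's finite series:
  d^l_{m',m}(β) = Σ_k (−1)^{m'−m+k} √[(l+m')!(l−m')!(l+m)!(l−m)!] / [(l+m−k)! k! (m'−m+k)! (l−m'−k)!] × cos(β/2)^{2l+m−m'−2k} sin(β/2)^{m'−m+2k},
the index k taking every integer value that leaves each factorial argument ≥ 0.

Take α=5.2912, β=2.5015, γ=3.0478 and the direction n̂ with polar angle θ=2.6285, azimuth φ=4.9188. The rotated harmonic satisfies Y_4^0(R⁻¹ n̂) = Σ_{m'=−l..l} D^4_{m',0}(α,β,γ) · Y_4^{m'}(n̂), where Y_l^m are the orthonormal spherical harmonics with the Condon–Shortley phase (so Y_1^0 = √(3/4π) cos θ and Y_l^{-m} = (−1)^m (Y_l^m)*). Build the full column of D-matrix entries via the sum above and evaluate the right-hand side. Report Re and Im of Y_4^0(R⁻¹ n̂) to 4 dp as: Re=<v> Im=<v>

Need the full column D^4_{m',0} for m'=−4..4 at α=5.2912, β=2.5015, γ=3.0478.
cos(β/2)=0.314611, sin(β/2)=0.949221
d^4_{-4,0}: single k=4 term ⇒ +0.066544;  D = -0.045088+0.048941i
d^4_{-3,0}: k∈[3..4] ⇒ +0.031191 -0.283936 = -0.252745;  D = +0.249285+0.041673i
d^4_{-2,0}: k∈[2..4] ⇒ +0.008289 -0.201211 +0.686865 = +0.493943;  D = -0.198327-0.452378i
d^4_{-1,0}: k∈[1..4] ⇒ +0.001295 -0.070735 +0.643906 -0.976920 = -0.402454;  D = -0.220154+0.336900i
d^4_{0,0}: k∈[0..4] ⇒ +0.000096 -0.013980 +0.286329 -1.158431 +0.659080 = -0.226906;  D = -0.226906+0.000000i
d^4_{1,0}: k∈[0..3] ⇒ -0.001295 +0.070735 -0.643906 +0.976920 = +0.402454;  D = +0.220154+0.336900i
d^4_{2,0}: k∈[0..2] ⇒ +0.008289 -0.201211 +0.686865 = +0.493943;  D = -0.198327+0.452378i
d^4_{3,0}: k∈[0..1] ⇒ -0.031191 +0.283936 = +0.252745;  D = -0.249285+0.041673i
d^4_{4,0}: single k=0 term ⇒ +0.066544;  D = -0.045088-0.048941i
Y_4^{m'}(θ=2.6285,φ=4.9188) and Σ D·Y over m':
  (-0.0451+0.0489i)·(+0.0174-0.0189i)  (+0.2493+0.0417i)·(+0.0749+0.1050i)  (-0.1983-0.4524i)·(-0.3185+0.1395i)  (-0.2202+0.3369i)·(-0.0959-0.4581i)  (-0.2269+0.0000i)·(+0.0417+0.0000i)  (+0.2202+0.3369i)·(+0.0959-0.4581i)  (-0.1983+0.4524i)·(-0.3185-0.1395i)  (-0.2493+0.0417i)·(-0.0749+0.1050i)  (-0.0451-0.0489i)·(+0.0174+0.0189i)
Y_4^0(R⁻¹ n̂) = +0.622820-0.000000i

Re=0.6228 Im=0.0000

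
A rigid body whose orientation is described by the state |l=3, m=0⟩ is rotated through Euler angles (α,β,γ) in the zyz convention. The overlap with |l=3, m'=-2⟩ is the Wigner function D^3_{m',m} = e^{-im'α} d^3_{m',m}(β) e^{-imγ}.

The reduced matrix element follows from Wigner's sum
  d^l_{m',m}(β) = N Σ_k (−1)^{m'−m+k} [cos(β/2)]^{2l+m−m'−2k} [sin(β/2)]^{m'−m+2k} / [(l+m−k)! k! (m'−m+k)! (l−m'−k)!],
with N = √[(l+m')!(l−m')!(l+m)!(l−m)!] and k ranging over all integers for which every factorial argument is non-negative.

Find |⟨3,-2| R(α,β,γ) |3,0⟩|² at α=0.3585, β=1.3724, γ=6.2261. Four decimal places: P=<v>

Split into d^3_{-2,0}(β=1.3724) × two z-phases.
With c≡cos(β/2)=0.773659 and s≡sin(β/2)=0.633602, N=[1·120·6·6]^{1/2}=65.726707
The bounds max(0,m−m')=2 and min(l+m,l−m')=3 give 2 terms
  k=2: (−1)^0·65.7267/(12)·0.7737^4·0.6336^2 = +0.787757
  k=3: (−1)^1·65.7267/(12)·0.7737^2·0.6336^4 = -0.528355
d^3_{-2,0}(1.3724) = +0.787757 -0.528355 = +0.259402
|D^3_{-2,0}|² = |d^3_{-2,0}(β)|² = (+0.259402)² = 0.067290 (the z-rotation phases have unit modulus)

P=0.0673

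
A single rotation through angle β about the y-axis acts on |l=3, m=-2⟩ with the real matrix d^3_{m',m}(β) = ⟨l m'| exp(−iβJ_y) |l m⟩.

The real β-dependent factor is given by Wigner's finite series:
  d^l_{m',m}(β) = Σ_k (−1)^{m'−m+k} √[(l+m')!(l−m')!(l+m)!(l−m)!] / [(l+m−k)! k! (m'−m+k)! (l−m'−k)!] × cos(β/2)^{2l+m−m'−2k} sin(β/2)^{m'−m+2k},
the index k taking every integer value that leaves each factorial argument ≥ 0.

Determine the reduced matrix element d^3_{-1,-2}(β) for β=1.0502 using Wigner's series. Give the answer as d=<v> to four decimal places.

d=-0.2527

d^3_{-1,-2}(β=1.0502) via Wigner's sum:
c=cos(1.0502/2)=0.865274, s=sin(1.0502/2)=0.501300; N=√[2·24·1·120]=75.894664
k∈{0,1} keeps every argument non-negative
  k=0: (−1)^1·75.8947/(24)·0.8653^5·0.5013^1 = -0.768892
  k=1: (−1)^2·75.8947/(12)·0.8653^3·0.5013^3 = +0.516158
d^3_{-1,-2}(1.0502) = -0.768892 +0.516158 = -0.252734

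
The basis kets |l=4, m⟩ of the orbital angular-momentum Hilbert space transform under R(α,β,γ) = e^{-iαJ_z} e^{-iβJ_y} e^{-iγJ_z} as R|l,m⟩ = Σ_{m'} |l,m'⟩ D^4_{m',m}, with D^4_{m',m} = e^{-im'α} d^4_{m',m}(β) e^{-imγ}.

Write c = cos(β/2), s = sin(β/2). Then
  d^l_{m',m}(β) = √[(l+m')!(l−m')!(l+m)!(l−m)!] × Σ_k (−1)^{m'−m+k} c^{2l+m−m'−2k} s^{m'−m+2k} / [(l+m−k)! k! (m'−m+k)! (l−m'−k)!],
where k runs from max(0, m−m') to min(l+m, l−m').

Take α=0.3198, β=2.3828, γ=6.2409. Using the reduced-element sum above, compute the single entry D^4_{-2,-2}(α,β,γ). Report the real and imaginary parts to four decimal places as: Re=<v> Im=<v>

Re=0.1562 Im=0.0968

D^4_{-2,-2}(0.3198,2.3828,6.2409) = e^{-i·-2·0.3198}·d^4_{-2,-2}(2.3828)·e^{-i·-2·6.2409}. Compute d first:
c=cos(2.3828/2)=0.370360, s=sin(2.3828/2)=0.928888; N=√[2·720·2·720]=1440.000000
k∈{0,1,2} keeps every argument non-negative
  k=0: (−1)^0·1440.0000/(1440)·0.3704^8·0.9289^0 = +0.000354
  k=1: (−1)^1·1440.0000/(120)·0.3704^6·0.9289^2 = -0.026721
  k=2: (−1)^2·1440.0000/(96)·0.3704^4·0.9289^4 = +0.210107
d^4_{-2,-2}(2.3828) = +0.000354 -0.026721 +0.210107 = +0.183740
Attach z-rotation phases: D = e^{-i(-2)(0.3198)}·(+0.183740)·e^{-i(-2)(6.2409)} = +0.156158+0.096825i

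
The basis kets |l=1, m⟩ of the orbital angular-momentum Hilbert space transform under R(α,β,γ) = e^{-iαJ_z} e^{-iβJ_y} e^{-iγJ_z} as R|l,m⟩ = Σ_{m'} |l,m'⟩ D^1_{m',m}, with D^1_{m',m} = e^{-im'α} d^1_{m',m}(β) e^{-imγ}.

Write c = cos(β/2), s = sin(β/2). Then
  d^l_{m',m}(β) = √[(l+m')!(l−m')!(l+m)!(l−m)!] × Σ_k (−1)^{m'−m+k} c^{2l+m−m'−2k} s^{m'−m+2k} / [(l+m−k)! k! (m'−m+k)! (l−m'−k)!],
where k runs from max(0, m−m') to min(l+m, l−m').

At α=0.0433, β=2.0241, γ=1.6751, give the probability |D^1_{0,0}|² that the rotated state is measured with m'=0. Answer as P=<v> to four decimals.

D^1_{0,0}(0.0433,2.0241,1.6751) = e^{-i·0·0.0433}·d^1_{0,0}(2.0241)·e^{-i·0·1.6751}. Compute d first:
c=cos(2.0241/2)=0.530124, s=sin(2.0241/2)=0.847920; N=√[1·1·1·1]=1.000000
The bounds max(0,m−m')=0 and min(l+m,l−m')=1 give 2 terms
  k=0: (−1)^0·1.0000/(1)·0.5301^2·0.8479^0 = +0.281031
  k=1: (−1)^1·1.0000/(1)·0.5301^0·0.8479^2 = -0.718969
d^1_{0,0}(2.0241) = +0.281031 -0.718969 = -0.437938
|D^1_{0,0}|² = |d^1_{0,0}(β)|² = (-0.437938)² = 0.191790 (the z-rotation phases have unit modulus)

P=0.1918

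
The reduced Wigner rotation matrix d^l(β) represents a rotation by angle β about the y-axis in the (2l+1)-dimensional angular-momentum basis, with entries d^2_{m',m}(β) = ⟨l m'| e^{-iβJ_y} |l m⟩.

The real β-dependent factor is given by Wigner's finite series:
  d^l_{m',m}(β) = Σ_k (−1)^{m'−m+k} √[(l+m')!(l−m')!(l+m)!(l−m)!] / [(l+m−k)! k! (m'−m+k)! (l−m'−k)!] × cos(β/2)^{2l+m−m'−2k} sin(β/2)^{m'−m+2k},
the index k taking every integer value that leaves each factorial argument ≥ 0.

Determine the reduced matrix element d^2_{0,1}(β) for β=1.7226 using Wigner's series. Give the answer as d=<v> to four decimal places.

d^2_{0,1}(β=1.7226) via Wigner's sum:
Half-angle: c=0.651452, s=0.758690. N=√(2·2·6·1)=4.898979
k: max(0,(1)−(0))=1 … min(2+(1),2−(0))=2
  k=1: (−1)^0·4.8990/(2)·0.6515^3·0.7587^1 = +0.513791
  k=2: (−1)^1·4.8990/(2)·0.6515^1·0.7587^3 = -0.696869
d^2_{0,1}(1.7226) = +0.513791 -0.696869 = -0.183078

d=-0.1831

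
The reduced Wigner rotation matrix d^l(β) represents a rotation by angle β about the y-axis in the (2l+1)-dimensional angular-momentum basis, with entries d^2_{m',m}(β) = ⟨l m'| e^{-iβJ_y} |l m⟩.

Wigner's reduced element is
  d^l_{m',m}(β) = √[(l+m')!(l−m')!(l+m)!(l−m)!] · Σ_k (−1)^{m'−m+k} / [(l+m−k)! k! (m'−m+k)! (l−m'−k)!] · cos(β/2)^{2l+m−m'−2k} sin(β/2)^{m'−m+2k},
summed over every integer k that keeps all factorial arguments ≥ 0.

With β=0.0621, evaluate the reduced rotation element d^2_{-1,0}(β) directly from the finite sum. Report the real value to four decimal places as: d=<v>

d=0.0759

d^2_{-1,0}(β=0.0621) via Wigner's sum:
c=cos(0.0621/2)=0.999518, s=sin(0.0621/2)=0.031045; N=√[1·6·2·2]=4.898979
k: max(0,(0)−(-1))=1 … min(2+(0),2−(-1))=2
  k=1: (−1)^0·4.8990/(2)·0.9995^3·0.0310^1 = +0.075935
  k=2: (−1)^1·4.8990/(2)·0.9995^1·0.0310^3 = -0.000073
d^2_{-1,0}(0.0621) = +0.075935 -0.000073 = +0.075861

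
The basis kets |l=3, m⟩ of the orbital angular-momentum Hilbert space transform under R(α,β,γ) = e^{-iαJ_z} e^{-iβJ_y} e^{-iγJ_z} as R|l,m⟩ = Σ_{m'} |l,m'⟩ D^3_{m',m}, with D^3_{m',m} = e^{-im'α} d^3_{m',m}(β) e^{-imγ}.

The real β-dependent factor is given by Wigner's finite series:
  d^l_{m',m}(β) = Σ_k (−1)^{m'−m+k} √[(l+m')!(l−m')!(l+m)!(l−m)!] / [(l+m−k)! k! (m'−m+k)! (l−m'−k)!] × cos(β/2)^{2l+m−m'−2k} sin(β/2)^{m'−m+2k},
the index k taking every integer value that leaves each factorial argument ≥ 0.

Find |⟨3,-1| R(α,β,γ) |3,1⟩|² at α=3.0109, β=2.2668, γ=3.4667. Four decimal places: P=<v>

P=0.0653

D^3_{-1,1}(3.0109,2.2668,3.4667) = e^{-i·-1·3.0109}·d^3_{-1,1}(2.2668)·e^{-i·1·3.4667}. Compute d first:
c=cos(2.2668/2)=0.423582, s=sin(2.2668/2)=0.905858; N=√[2·24·24·2]=48.000000
Admissible k: 2..4 (factorial args all ≥0)
  k=2: (−1)^0·48.0000/(8)·0.4236^4·0.9059^2 = +0.158498
  k=3: (−1)^1·48.0000/(6)·0.4236^2·0.9059^4 = -0.966508
  k=4: (−1)^2·48.0000/(48)·0.4236^0·0.9059^6 = +0.552535
d^3_{-1,1}(2.2668) = +0.158498 -0.966508 +0.552535 = -0.255476
|D^3_{-1,1}|² = |d^3_{-1,1}(β)|² = (-0.255476)² = 0.065268 (the z-rotation phases have unit modulus)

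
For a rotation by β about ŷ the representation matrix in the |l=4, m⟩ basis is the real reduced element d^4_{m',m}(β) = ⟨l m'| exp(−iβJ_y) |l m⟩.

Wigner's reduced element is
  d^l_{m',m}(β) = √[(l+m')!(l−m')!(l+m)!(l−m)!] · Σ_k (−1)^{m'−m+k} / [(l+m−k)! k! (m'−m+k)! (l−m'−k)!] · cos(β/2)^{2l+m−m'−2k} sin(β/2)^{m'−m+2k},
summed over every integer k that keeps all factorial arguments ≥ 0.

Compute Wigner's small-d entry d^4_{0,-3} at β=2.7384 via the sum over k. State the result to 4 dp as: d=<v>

d=0.0822

d^4_{0,-3}(β=2.7384) via Wigner's sum:
Half-angle: c=0.200234, s=0.979748. N=√(24·24·1·5040)=1703.830978
The bounds max(0,m−m')=0 and min(l+m,l−m')=1 give 2 terms
  k=0: (−1)^3·1703.8310/(144)·0.2002^5·0.9797^3 = -0.003582
  k=1: (−1)^4·1703.8310/(144)·0.2002^3·0.9797^5 = +0.085753
d^4_{0,-3}(2.7384) = -0.003582 +0.085753 = +0.082171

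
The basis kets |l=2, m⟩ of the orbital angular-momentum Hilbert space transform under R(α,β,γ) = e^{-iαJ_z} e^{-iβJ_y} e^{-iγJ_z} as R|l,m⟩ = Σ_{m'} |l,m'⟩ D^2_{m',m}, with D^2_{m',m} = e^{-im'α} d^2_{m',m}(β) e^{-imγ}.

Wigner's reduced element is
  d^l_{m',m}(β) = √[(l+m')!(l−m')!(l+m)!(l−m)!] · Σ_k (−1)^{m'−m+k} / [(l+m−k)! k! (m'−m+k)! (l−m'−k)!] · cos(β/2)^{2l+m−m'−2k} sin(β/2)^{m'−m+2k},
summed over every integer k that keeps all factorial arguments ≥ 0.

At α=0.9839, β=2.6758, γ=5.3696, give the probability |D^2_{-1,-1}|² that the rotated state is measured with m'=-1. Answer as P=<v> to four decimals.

P=0.0220

D^2_{-1,-1}(0.9839,2.6758,5.3696) = e^{-i·-1·0.9839}·d^2_{-1,-1}(2.6758)·e^{-i·-1·5.3696}. Compute d first:
Half-angle: c=0.230797, s=0.973002. N=√(1·6·1·6)=6.000000
The bounds max(0,m−m')=0 and min(l+m,l−m')=1 give 2 terms
  k=0: (−1)^0·6.0000/(6)·0.2308^4·0.9730^0 = +0.002837
  k=1: (−1)^1·6.0000/(2)·0.2308^2·0.9730^2 = -0.151289
d^2_{-1,-1}(2.6758) = +0.002837 -0.151289 = -0.148452
|D^2_{-1,-1}|² = |d^2_{-1,-1}(β)|² = (-0.148452)² = 0.022038 (the z-rotation phases have unit modulus)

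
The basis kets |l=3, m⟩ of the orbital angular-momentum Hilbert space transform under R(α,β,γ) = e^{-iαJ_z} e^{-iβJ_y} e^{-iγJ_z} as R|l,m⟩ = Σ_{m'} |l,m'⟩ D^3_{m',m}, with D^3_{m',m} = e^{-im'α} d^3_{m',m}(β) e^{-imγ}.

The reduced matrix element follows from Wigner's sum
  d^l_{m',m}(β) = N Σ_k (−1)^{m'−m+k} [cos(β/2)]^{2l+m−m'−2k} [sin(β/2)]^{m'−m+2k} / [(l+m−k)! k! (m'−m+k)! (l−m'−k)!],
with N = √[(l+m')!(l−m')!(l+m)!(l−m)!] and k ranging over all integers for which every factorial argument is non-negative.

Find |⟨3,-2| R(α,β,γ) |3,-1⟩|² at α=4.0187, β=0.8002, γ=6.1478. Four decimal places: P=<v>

P=0.2749

D^3_{-2,-1}(4.0187,0.8002,6.1478) = e^{-i·-2·4.0187}·d^3_{-2,-1}(0.8002)·e^{-i·-1·6.1478}. Compute d first:
Half-angle: c=0.921022, s=0.389510. N=√(1·120·2·24)=75.894664
The bounds max(0,m−m')=1 and min(l+m,l−m')=2 give 2 terms
  k=1: (−1)^0·75.8947/(24)·0.9210^5·0.3895^1 = +0.816337
  k=2: (−1)^1·75.8947/(12)·0.9210^3·0.3895^3 = -0.292010
d^3_{-2,-1}(0.8002) = +0.816337 -0.292010 = +0.524327
|D^3_{-2,-1}|² = |d^3_{-2,-1}(β)|² = (+0.524327)² = 0.274919 (the z-rotation phases have unit modulus)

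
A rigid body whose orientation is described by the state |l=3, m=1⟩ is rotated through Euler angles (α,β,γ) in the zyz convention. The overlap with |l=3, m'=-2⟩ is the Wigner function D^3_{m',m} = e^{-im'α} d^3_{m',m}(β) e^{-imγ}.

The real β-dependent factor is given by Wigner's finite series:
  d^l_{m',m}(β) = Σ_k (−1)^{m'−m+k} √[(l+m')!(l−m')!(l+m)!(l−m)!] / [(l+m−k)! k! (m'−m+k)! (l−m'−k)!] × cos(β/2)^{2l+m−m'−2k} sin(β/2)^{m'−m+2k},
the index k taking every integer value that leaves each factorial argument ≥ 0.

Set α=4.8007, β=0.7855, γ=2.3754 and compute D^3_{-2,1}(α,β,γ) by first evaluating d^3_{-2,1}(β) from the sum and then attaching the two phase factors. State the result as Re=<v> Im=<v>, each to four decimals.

Re=0.1502 Im=0.2068

First d^3_{-2,1}(β=0.7855), then the phase factors e^{-i(-2)α} and e^{-i(1)γ}:
With c≡cos(β/2)=0.923860 and s≡sin(β/2)=0.382730, N=[1·120·24·2]^{1/2}=75.894664
k: max(0,(1)−(-2))=3 … min(3+(1),3−(-2))=4
  k=3: (−1)^0·75.8947/(12)·0.9239^3·0.3827^3 = +0.279594
  k=4: (−1)^1·75.8947/(24)·0.9239^1·0.3827^5 = -0.023992
d^3_{-2,1}(0.7855) = +0.279594 -0.023992 = +0.255602
Attach z-rotation phases: D = e^{-i(-2)(4.8007)}·(+0.255602)·e^{-i(1)(2.3754)} = +0.150169+0.206837i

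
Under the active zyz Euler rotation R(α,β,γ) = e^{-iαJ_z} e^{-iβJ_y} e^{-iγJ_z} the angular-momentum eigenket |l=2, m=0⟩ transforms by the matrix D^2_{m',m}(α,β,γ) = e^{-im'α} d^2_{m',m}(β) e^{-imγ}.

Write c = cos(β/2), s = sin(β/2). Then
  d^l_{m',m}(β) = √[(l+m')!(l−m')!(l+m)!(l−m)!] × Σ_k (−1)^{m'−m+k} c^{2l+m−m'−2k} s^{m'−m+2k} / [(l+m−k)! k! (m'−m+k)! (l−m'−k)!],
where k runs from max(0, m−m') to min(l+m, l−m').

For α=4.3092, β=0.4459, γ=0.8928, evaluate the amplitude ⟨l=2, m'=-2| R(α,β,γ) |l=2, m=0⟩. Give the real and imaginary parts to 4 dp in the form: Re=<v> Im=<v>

D^2_{-2,0}(4.3092,0.4459,0.8928) = e^{-i·-2·4.3092}·d^2_{-2,0}(0.4459)·e^{-i·0·0.8928}. Compute d first:
c=cos(0.4459/2)=0.975249, s=sin(0.4459/2)=0.221108; N=√[1·24·2·2]=9.797959
The bounds max(0,m−m')=2 and min(l+m,l−m')=2 give 1 term
  k=2: (−1)^0·9.7980/(4)·0.9752^2·0.2211^2 = +0.113898
d^2_{-2,0}(0.4459) = +0.113898
D = (-0.692117+0.721785i)·(+0.113898)·(+1.000000+0.000000i) = -0.078830+0.082210i

Re=-0.0788 Im=0.0822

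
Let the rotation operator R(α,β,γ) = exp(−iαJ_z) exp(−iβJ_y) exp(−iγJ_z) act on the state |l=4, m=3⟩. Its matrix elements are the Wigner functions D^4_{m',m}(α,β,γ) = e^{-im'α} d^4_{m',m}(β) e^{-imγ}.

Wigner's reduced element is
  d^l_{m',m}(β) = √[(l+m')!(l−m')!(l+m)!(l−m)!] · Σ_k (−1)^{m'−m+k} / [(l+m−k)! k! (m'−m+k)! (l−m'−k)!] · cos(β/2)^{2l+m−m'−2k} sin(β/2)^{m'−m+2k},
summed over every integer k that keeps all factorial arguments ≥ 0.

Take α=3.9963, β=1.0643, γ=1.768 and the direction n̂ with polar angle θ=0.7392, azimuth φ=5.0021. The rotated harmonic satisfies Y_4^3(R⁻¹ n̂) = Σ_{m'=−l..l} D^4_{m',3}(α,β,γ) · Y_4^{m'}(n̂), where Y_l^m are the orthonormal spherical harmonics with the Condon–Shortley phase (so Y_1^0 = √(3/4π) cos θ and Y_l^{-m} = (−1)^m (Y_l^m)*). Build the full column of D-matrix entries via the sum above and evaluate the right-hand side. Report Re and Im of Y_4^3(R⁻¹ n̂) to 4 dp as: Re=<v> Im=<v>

Re=-0.0297 Im=-0.3389

Need the full column D^4_{m',3} for m'=−4..4 at α=3.9963, β=1.0643, γ=1.768.
cos(β/2)=0.861718, sin(β/2)=0.507387
d^4_{-4,3}: single k=7 term ⇒ +0.021100;  D = -0.006525-0.020066i
d^4_{-3,3}: k∈[6..7] ⇒ +0.088688 -0.004393 = +0.084296;  D = +0.077585+0.032959i
d^4_{-2,3}: k∈[5..6] ⇒ +0.241534 -0.027913 = +0.213621;  D = -0.192076+0.093493i
d^4_{-1,3}: k∈[4..5] ⇒ +0.483435 -0.100563 = +0.382872;  D = +0.099574-0.369697i
d^4_{0,3}: k∈[3..4] ⇒ +0.734360 -0.254599 = +0.479760;  D = +0.267562+0.398222i
d^4_{1,3}: k∈[2..3] ⇒ +0.836644 -0.483435 = +0.353209;  D = -0.350476-0.043853i
d^4_{2,3}: k∈[1..2] ⇒ +0.669823 -0.696675 = -0.026851;  D = -0.020005+0.017911i
d^4_{3,3}: k∈[0..1] ⇒ +0.304034 -0.737851 = -0.433817;  D = -0.006134-0.433774i
d^4_{4,3}: single k=0 term ⇒ -0.506339;  D = +0.386633+0.326946i
Y_4^{m'}(θ=0.7392,φ=5.0021) and Σ D·Y over m':
  (-0.0065-0.0201i)·(+0.0365-0.0835i)  (+0.0776+0.0330i)·(-0.2160-0.1826i)  (-0.1921+0.0935i)·(-0.3586+0.2347i)  (+0.0996-0.3697i)·(+0.0554+0.1858i)  (+0.2676+0.3982i)·(-0.3115+0.0000i)  (-0.3505-0.0439i)·(-0.0554+0.1858i)  (-0.0200+0.0179i)·(-0.3586-0.2347i)  (-0.0061-0.4338i)·(+0.2160-0.1826i)  (+0.3866+0.3269i)·(+0.0365+0.0835i)
Y_4^3(R⁻¹ n̂) = -0.029663-0.338864i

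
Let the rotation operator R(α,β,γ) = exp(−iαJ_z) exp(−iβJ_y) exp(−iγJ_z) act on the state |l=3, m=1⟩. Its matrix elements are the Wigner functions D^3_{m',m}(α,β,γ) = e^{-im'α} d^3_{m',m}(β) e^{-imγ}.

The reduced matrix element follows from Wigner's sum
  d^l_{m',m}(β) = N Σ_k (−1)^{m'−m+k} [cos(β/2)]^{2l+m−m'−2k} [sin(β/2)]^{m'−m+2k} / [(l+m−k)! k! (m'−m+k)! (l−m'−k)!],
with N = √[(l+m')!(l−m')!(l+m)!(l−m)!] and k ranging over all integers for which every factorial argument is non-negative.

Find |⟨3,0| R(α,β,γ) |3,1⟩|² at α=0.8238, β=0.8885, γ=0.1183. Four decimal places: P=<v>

P=0.1103

Split into d^3_{0,1}(β=0.8885) × two z-phases.
With c≡cos(β/2)=0.902933 and s≡sin(β/2)=0.429781, N=[6·6·24·2]^{1/2}=41.569219
k: max(0,(1)−(0))=1 … min(3+(1),3−(0))=3
  k=1: (−1)^0·41.5692/(12)·0.9029^5·0.4298^1 = +0.893544
  k=2: (−1)^1·41.5692/(4)·0.9029^3·0.4298^3 = -0.607323
  k=3: (−1)^2·41.5692/(12)·0.9029^1·0.4298^5 = +0.045865
d^3_{0,1}(0.8885) = +0.893544 -0.607323 +0.045865 = +0.332086
|D^3_{0,1}|² = |d^3_{0,1}(β)|² = (+0.332086)² = 0.110281 (the z-rotation phases have unit modulus)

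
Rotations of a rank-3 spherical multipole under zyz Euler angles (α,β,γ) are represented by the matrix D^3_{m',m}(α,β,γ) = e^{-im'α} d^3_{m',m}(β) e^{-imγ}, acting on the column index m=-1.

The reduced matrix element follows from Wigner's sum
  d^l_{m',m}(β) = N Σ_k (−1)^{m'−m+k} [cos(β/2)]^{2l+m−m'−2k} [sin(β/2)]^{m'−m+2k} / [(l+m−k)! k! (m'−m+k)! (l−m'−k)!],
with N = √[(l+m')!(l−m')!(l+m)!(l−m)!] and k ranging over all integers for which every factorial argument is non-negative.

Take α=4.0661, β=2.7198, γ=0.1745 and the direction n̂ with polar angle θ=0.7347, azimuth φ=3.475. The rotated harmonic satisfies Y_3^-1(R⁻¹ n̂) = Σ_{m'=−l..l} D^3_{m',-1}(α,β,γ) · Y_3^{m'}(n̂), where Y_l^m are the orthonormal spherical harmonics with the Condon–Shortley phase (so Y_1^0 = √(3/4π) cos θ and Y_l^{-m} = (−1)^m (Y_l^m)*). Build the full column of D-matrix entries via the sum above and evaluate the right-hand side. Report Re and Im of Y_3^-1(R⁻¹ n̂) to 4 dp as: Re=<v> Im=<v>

Re=-0.0024 Im=0.0006

Need the full column D^3_{m',-1} for m'=−3..3 at α=4.0661, β=2.7198, γ=0.1745.
cos(β/2)=0.209336, sin(β/2)=0.977844
d^3_{-3,-1}: single k=2 term ⇒ +0.007112;  D = +0.006979-0.001368i
d^3_{-2,-1}: k∈[1..2] ⇒ +0.001243 -0.054247 = -0.053004;  D = +0.023184-0.047664i
d^3_{-1,-1}: k∈[0..2] ⇒ +0.000084 -0.014690 +0.240391 = +0.225786;  D = -0.102615-0.201120i
d^3_{0,-1}: k∈[0..2] ⇒ -0.001362 +0.089136 -0.648310 = -0.560535;  D = -0.552023-0.097318i
d^3_{1,-1}: k∈[0..2] ⇒ +0.011017 -0.320522 +0.874212 = +0.564707;  D = -0.413187+0.384929i
d^3_{2,-1}: k∈[0..1] ⇒ -0.054247 +0.591823 = +0.537577;  D = -0.055657-0.534688i
d^3_{3,-1}: single k=0 term ⇒ +0.155172;  D = +0.132887+0.080121i
Y_3^{m'}(θ=0.7347,φ=3.475) and Σ D·Y over m':
  (+0.0070-0.0014i)·(-0.0679+0.1058i)  (+0.0232-0.0477i)·(+0.2678-0.2108i)  (-0.1026-0.2011i)·(-0.3589+0.1243i)  (-0.5520-0.0973i)·(-0.0684+0.0000i)  (-0.4132+0.3849i)·(+0.3589+0.1243i)  (-0.0557-0.5347i)·(+0.2678+0.2108i)  (+0.1329+0.0801i)·(+0.0679+0.1058i)
Y_3^-1(R⁻¹ n̂) = -0.002384+0.000626i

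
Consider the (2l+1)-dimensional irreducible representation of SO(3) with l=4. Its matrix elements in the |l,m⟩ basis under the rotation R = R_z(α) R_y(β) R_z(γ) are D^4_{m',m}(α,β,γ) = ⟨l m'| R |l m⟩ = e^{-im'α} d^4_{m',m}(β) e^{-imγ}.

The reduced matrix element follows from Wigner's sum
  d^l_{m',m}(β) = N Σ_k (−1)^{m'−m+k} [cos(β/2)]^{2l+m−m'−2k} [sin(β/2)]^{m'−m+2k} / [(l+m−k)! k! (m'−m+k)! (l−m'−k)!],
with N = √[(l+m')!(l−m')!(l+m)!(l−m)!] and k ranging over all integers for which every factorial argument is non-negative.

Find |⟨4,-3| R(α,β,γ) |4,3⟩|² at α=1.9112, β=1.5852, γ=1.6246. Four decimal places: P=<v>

Split into d^4_{-3,3}(β=1.5852) × two z-phases.
Half-angle: c=0.701996, s=0.712181. N=√(1·5040·5040·1)=5040.000000
The bounds max(0,m−m')=6 and min(l+m,l−m')=7 give 2 terms
  k=6: (−1)^0·5040.0000/(720)·0.7020^2·0.7122^6 = +0.450100
  k=7: (−1)^1·5040.0000/(5040)·0.7020^0·0.7122^8 = -0.066179
d^4_{-3,3}(1.5852) = +0.450100 -0.066179 = +0.383921
|D^4_{-3,3}|² = |d^4_{-3,3}(β)|² = (+0.383921)² = 0.147395 (the z-rotation phases have unit modulus)

P=0.1474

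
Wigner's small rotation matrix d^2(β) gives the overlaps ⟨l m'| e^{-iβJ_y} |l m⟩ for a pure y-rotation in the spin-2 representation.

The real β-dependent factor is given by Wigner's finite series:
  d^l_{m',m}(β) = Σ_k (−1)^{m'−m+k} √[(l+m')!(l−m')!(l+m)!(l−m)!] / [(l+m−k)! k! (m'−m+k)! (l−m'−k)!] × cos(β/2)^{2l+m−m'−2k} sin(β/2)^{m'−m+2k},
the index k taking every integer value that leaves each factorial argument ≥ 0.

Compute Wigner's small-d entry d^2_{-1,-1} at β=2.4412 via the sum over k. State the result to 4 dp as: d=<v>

d^2_{-1,-1}(β=2.4412) via Wigner's sum:
With c≡cos(β/2)=0.343082 and s≡sin(β/2)=0.939305, N=[1·6·1·6]^{1/2}=6.000000
k∈{0,1} keeps every argument non-negative
  k=0: (−1)^0·6.0000/(6)·0.3431^4·0.9393^0 = +0.013855
  k=1: (−1)^1·6.0000/(2)·0.3431^2·0.9393^2 = -0.311553
d^2_{-1,-1}(2.4412) = +0.013855 -0.311553 = -0.297698

d=-0.2977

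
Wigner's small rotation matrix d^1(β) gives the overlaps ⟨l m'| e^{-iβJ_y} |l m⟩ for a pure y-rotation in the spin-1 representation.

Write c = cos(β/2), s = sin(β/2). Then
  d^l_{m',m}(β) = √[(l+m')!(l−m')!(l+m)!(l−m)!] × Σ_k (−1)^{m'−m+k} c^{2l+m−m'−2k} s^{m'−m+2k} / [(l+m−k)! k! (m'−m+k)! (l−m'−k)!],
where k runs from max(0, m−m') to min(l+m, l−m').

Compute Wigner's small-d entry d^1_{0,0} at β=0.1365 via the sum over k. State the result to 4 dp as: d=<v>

d^1_{0,0}(β=0.1365) via Wigner's sum:
With c≡cos(β/2)=0.997672 and s≡sin(β/2)=0.068197, N=[1·1·1·1]^{1/2}=1.000000
k∈{0,1} keeps every argument non-negative
  k=0: (−1)^0·1.0000/(1)·0.9977^2·0.0682^0 = +0.995349
  k=1: (−1)^1·1.0000/(1)·0.9977^0·0.0682^2 = -0.004651
d^1_{0,0}(0.1365) = +0.995349 -0.004651 = +0.990698

d=0.9907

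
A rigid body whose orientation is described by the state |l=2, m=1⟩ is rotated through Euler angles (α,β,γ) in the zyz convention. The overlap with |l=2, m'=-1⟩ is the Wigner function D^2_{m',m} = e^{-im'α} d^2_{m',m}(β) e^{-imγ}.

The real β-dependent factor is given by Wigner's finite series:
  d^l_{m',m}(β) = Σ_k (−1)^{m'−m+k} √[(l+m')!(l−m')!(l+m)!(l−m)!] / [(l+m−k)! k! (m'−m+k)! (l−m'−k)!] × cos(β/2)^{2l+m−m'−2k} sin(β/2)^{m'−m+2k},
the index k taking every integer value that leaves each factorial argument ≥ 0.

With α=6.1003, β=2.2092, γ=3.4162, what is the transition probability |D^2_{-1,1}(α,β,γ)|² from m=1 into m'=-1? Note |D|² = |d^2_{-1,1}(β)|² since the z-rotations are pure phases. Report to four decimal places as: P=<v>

D^2_{-1,1}(6.1003,2.2092,3.4162) = e^{-i·-1·6.1003}·d^2_{-1,1}(2.2092)·e^{-i·1·3.4162}. Compute d first:
With c≡cos(β/2)=0.449492 and s≡sin(β/2)=0.893284, N=[1·6·6·1]^{1/2}=6.000000
Admissible k: 2..3 (factorial args all ≥0)
  k=2: (−1)^0·6.0000/(2)·0.4495^2·0.8933^2 = +0.483665
  k=3: (−1)^1·6.0000/(6)·0.4495^0·0.8933^4 = -0.636736
d^2_{-1,1}(2.2092) = +0.483665 -0.636736 = -0.153071
|D^2_{-1,1}|² = |d^2_{-1,1}(β)|² = (-0.153071)² = 0.023431 (the z-rotation phases have unit modulus)

P=0.0234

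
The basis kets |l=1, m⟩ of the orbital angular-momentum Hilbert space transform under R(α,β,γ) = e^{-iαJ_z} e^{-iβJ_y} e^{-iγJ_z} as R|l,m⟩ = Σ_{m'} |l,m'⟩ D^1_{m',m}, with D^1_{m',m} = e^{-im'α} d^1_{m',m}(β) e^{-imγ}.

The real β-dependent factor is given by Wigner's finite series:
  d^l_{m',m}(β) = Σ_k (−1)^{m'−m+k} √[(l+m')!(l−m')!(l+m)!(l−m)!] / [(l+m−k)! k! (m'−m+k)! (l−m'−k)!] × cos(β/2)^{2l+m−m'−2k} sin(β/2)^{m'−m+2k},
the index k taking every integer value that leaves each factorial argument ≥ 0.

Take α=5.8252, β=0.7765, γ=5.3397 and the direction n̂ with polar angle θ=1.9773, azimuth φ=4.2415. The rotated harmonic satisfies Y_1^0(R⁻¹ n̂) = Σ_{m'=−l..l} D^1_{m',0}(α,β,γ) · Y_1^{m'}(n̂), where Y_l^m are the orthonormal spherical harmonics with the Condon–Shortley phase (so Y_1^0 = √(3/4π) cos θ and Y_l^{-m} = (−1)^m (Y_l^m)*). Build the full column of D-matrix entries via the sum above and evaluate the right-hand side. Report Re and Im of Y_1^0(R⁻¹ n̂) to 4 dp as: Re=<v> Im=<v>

Re=-0.1419 Im=0.0000

Need the full column D^1_{m',0} for m'=−1..1 at α=5.8252, β=0.7765, γ=5.3397.
cos(β/2)=0.925573, sin(β/2)=0.378569
d^1_{-1,0}: single k=1 term ⇒ +0.495531;  D = +0.444464-0.219095i
d^1_{0,0}: k∈[0..1] ⇒ +0.856685 -0.143315 = +0.713371;  D = +0.713371+0.000000i
d^1_{1,0}: single k=0 term ⇒ -0.495531;  D = -0.444464-0.219095i
Y_1^{m'}(θ=1.9773,φ=4.2415) and Σ D·Y over m':
  (+0.4445-0.2191i)·(-0.1440+0.2828i)  (+0.7134+0.0000i)·(-0.1932+0.0000i)  (-0.4445-0.2191i)·(+0.1440+0.2828i)
Y_1^0(R⁻¹ n̂) = -0.141877+0.000000i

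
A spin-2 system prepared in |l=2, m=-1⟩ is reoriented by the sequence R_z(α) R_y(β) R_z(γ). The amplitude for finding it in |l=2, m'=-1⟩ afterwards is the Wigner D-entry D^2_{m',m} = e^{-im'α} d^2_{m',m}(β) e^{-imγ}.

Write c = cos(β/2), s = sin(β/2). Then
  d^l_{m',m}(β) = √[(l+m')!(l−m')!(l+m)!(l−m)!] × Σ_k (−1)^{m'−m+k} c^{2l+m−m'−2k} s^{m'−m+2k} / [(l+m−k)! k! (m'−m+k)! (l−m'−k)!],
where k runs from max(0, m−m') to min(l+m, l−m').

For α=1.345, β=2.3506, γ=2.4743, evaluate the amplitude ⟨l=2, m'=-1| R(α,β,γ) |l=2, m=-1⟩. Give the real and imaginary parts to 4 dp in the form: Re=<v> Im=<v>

Split into d^2_{-1,-1}(β=2.3506) × two z-phases.
Half-angle: c=0.385266, s=0.922805. N=√(1·6·1·6)=6.000000
Admissible k: 0..1 (factorial args all ≥0)
  k=0: (−1)^0·6.0000/(6)·0.3853^4·0.9228^0 = +0.022031
  k=1: (−1)^1·6.0000/(2)·0.3853^2·0.9228^2 = -0.379196
d^2_{-1,-1}(2.3506) = +0.022031 -0.379196 = -0.357164
Phases: e^{-i·(-1)·1.345}=+0.223883+0.974616i, e^{-i·(-1)·2.4743}=-0.785500+0.618862i ⇒ D=+0.278235+0.223945i

Re=0.2782 Im=0.2239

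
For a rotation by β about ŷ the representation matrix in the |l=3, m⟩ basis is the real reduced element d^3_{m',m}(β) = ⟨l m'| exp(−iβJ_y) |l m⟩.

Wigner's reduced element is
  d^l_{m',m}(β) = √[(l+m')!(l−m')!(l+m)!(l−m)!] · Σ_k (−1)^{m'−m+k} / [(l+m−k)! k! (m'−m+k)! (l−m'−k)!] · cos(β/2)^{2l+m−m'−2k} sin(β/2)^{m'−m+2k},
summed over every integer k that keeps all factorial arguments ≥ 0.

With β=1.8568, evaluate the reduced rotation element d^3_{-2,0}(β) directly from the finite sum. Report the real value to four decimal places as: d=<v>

d=-0.3556

d^3_{-2,0}(β=1.8568) via Wigner's sum:
c=cos(1.8568/2)=0.599116, s=sin(1.8568/2)=0.800662; N=√[1·120·6·6]=65.726707
The bounds max(0,m−m')=2 and min(l+m,l−m')=3 give 2 terms
  k=2: (−1)^0·65.7267/(12)·0.5991^4·0.8007^2 = +0.452379
  k=3: (−1)^1·65.7267/(12)·0.5991^2·0.8007^4 = -0.807941
d^3_{-2,0}(1.8568) = +0.452379 -0.807941 = -0.355562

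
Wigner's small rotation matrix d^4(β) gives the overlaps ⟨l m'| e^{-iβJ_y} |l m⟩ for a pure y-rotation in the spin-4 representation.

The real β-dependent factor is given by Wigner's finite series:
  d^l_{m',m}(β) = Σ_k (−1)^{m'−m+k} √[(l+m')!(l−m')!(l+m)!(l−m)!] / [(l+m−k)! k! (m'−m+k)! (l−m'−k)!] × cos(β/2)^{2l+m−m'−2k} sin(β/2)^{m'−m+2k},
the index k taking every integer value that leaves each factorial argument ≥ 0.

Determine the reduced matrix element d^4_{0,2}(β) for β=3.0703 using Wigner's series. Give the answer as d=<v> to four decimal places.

d^4_{0,2}(β=3.0703) via Wigner's sum:
Half-angle: c=0.035639, s=0.999365. N=√(24·24·720·2)=910.735966
k: max(0,(2)−(0))=2 … min(4+(2),4−(0))=4
  k=2: (−1)^0·910.7360/(96)·0.0356^6·0.9994^2 = +0.000000
  k=3: (−1)^1·910.7360/(36)·0.0356^4·0.9994^4 = -0.000041
  k=4: (−1)^2·910.7360/(96)·0.0356^2·0.9994^6 = +0.012004
d^4_{0,2}(3.0703) = +0.000000 -0.000041 +0.012004 = +0.011963

d=0.0120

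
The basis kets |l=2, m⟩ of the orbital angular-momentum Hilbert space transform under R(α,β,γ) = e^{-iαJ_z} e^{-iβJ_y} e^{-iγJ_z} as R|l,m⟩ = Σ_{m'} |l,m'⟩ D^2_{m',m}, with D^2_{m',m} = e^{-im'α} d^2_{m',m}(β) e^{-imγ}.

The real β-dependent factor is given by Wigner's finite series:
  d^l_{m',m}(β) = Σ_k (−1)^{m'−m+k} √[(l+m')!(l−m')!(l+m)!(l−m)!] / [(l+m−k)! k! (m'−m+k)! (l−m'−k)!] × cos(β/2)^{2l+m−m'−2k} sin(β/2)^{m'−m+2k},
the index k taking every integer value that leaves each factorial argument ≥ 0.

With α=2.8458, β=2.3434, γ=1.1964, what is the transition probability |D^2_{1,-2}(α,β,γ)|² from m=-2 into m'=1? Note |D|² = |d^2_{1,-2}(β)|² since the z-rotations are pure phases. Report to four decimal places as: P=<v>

First d^2_{1,-2}(β=2.3434), then the phase factors e^{-i(1)α} and e^{-i(-2)γ}:
c=cos(2.3434/2)=0.388586, s=sin(2.3434/2)=0.921413; N=√[6·1·1·24]=12.000000
The bounds max(0,m−m')=0 and min(l+m,l−m')=0 give 1 term
  k=0: (−1)^3·12.0000/(6)·0.3886^1·0.9214^3 = -0.607966
d^2_{1,-2}(2.3434) = -0.607966
|D^2_{1,-2}|² = |d^2_{1,-2}(β)|² = (-0.607966)² = 0.369623 (the z-rotation phases have unit modulus)

P=0.3696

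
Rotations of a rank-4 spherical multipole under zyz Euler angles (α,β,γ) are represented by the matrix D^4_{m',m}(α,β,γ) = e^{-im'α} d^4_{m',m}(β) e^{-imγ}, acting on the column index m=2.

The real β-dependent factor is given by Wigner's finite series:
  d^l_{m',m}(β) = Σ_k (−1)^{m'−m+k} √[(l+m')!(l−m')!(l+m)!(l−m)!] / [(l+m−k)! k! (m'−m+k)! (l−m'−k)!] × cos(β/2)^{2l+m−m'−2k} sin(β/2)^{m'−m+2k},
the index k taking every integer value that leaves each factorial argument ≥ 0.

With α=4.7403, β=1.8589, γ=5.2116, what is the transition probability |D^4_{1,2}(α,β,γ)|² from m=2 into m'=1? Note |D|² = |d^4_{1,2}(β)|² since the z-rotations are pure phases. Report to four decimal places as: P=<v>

First d^4_{1,2}(β=1.8589), then the phase factors e^{-i(1)α} and e^{-i(2)γ}:
c=cos(1.8589/2)=0.598275, s=sin(1.8589/2)=0.801291; N=√[120·6·720·2]=1018.233765
k∈{1,2,3} keeps every argument non-negative
  k=1: (−1)^0·1018.2338/(240)·0.5983^7·0.8013^1 = +0.093268
  k=2: (−1)^1·1018.2338/(48)·0.5983^5·0.8013^3 = -0.836528
  k=3: (−1)^2·1018.2338/(72)·0.5983^3·0.8013^5 = +1.000388
d^4_{1,2}(1.8589) = +0.093268 -0.836528 +1.000388 = +0.257128
|D^4_{1,2}|² = |d^4_{1,2}(β)|² = (+0.257128)² = 0.066115 (the z-rotation phases have unit modulus)

P=0.0661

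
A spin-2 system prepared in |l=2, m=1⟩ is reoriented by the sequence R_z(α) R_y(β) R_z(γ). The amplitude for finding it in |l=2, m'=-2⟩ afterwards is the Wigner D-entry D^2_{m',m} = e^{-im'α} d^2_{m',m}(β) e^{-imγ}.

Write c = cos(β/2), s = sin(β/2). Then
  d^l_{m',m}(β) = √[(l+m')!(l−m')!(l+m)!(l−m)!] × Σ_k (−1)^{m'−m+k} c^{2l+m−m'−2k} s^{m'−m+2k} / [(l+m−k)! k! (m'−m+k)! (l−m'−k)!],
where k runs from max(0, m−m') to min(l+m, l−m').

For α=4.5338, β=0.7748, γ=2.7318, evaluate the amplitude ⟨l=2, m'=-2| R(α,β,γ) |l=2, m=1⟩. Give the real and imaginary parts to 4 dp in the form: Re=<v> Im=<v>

First d^2_{-2,1}(β=0.7748), then the phase factors e^{-i(-2)α} and e^{-i(1)γ}:
c=cos(0.7748/2)=0.925894, s=sin(0.7748/2)=0.377782; N=√[1·24·6·1]=12.000000
k: max(0,(1)−(-2))=3 … min(2+(1),2−(-2))=3
  k=3: (−1)^0·12.0000/(6)·0.9259^1·0.3778^3 = +0.099843
d^2_{-2,1}(0.7748) = +0.099843
Attach z-rotation phases: D = e^{-i(-2)(4.5338)}·(+0.099843)·e^{-i(1)(2.7318)} = +0.099705+0.005251i

Re=0.0997 Im=0.0053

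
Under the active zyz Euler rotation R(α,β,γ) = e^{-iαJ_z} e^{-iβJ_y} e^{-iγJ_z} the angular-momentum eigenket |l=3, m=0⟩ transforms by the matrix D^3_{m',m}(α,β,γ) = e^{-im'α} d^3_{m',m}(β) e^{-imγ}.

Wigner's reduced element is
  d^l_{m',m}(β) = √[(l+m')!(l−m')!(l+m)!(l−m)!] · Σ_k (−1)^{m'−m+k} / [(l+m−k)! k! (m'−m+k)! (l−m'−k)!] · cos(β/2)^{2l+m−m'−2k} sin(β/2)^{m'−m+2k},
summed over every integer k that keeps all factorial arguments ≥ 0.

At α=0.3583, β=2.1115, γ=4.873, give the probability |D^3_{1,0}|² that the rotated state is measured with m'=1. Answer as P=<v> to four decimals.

D^3_{1,0}(0.3583,2.1115,4.873) = e^{-i·1·0.3583}·d^3_{1,0}(2.1115)·e^{-i·0·4.873}. Compute d first:
With c≡cos(β/2)=0.492575 and s≡sin(β/2)=0.870270, N=[24·2·6·6]^{1/2}=41.569219
The bounds max(0,m−m')=0 and min(l+m,l−m')=2 give 3 terms
  k=0: (−1)^1·41.5692/(12)·0.4926^5·0.8703^1 = -0.087419
  k=1: (−1)^2·41.5692/(4)·0.4926^3·0.8703^3 = +0.818637
  k=2: (−1)^3·41.5692/(12)·0.4926^1·0.8703^5 = -0.851791
d^3_{1,0}(2.1115) = -0.087419 +0.818637 -0.851791 = -0.120573
|D^3_{1,0}|² = |d^3_{1,0}(β)|² = (-0.120573)² = 0.014538 (the z-rotation phases have unit modulus)

P=0.0145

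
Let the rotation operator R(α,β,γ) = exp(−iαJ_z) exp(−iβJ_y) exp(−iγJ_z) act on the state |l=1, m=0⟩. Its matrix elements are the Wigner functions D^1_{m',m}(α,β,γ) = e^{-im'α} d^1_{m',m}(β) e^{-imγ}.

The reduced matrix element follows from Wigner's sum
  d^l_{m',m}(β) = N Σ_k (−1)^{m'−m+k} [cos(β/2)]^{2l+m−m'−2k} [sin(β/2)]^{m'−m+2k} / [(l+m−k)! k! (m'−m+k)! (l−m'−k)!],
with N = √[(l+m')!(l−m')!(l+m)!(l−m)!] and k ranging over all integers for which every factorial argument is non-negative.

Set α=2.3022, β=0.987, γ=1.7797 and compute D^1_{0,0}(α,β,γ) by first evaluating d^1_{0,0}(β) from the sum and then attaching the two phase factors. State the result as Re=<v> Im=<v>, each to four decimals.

Split into d^1_{0,0}(β=0.987) × two z-phases.
c=cos(0.987/2)=0.880680, s=sin(0.987/2)=0.473711; N=√[1·1·1·1]=1.000000
k: max(0,(0)−(0))=0 … min(1+(0),1−(0))=1
  k=0: (−1)^0·1.0000/(1)·0.8807^2·0.4737^0 = +0.775598
  k=1: (−1)^1·1.0000/(1)·0.8807^0·0.4737^2 = -0.224402
d^1_{0,0}(0.987) = +0.775598 -0.224402 = +0.551195
D = (+1.000000+0.000000i)·(+0.551195)·(+1.000000+0.000000i) = +0.551195+0.000000i

Re=0.5512 Im=0.0000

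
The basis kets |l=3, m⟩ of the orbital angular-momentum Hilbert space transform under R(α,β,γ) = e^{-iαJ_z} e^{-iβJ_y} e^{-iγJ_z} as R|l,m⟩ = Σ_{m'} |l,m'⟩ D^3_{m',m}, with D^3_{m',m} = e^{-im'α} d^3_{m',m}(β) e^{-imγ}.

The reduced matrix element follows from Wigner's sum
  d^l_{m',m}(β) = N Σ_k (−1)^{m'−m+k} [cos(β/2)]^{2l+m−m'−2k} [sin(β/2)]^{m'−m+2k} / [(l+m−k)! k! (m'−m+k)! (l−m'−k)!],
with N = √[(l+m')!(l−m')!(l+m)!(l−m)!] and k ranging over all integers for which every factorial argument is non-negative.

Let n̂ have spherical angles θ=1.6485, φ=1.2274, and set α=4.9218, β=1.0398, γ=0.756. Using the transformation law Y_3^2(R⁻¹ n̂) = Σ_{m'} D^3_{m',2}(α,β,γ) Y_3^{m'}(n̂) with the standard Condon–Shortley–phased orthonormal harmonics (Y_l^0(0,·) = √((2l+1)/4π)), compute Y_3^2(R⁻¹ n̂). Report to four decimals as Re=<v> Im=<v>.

Need the full column D^3_{m',2} for m'=−3..3 at α=4.9218, β=1.0398, γ=0.756.
cos(β/2)=0.867869, sin(β/2)=0.496793
d^3_{-3,2}: single k=5 term ⇒ +0.064329;  D = +0.049735+0.040800i
d^3_{-2,2}: k∈[4..5] ⇒ +0.229394 -0.015033 = +0.214360;  D = -0.098534+0.190372i
d^3_{-1,2}: k∈[3..4] ⇒ +0.506897 -0.083049 = +0.423848;  D = -0.408695-0.112321i
d^3_{0,2}: k∈[2..3] ⇒ +0.766882 -0.251288 = +0.515594;  D = +0.030298-0.514703i
d^3_{1,2}: k∈[1..2] ⇒ +0.773475 -0.506897 = +0.266578;  D = +0.263560-0.039999i
d^3_{2,2}: k∈[0..1] ⇒ +0.427292 -0.700064 = -0.272773;  D = -0.096097-0.255284i
d^3_{3,2}: single k=0 term ⇒ -0.599131;  D = +0.504591-0.323026i
Y_3^{m'}(θ=1.6485,φ=1.2274) and Σ D·Y over m':
  (+0.0497+0.0408i)·(-0.3545+0.2128i)  (-0.0985+0.1904i)·(+0.0610+0.0500i)  (-0.4087-0.1123i)·(-0.1052+0.2943i)  (+0.0303-0.5147i)·(+0.0860+0.0000i)  (+0.2636-0.0400i)·(+0.1052+0.2943i)  (-0.0961-0.2553i)·(+0.0610-0.0500i)  (+0.5046-0.3230i)·(+0.3545+0.2128i)
Y_3^2(R⁻¹ n̂) = +0.305308-0.094478i

Re=0.3053 Im=-0.0945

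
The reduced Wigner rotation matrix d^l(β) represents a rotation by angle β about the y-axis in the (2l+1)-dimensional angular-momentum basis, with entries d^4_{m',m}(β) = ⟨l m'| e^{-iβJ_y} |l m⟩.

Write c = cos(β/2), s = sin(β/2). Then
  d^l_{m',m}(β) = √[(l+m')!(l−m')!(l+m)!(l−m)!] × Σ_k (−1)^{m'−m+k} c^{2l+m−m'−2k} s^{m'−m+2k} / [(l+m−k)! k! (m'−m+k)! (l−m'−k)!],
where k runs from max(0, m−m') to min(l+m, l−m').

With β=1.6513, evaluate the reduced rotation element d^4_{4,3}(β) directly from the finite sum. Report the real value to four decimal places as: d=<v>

d^4_{4,3}(β=1.6513) via Wigner's sum:
Half-angle: c=0.678079, s=0.734989. N=√(40320·1·5040·1)=14255.272709
The bounds max(0,m−m')=0 and min(l+m,l−m')=0 give 1 term
  k=0: (−1)^1·14255.2727/(5040)·0.6781^7·0.7350^1 = -0.137022
d^4_{4,3}(1.6513) = -0.137022

d=-0.1370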